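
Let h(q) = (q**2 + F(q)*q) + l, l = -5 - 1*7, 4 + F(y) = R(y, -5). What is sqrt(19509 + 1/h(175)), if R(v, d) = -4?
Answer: sqrt(16648968319034)/29213 ≈ 139.67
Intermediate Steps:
F(y) = -8 (F(y) = -4 - 4 = -8)
l = -12 (l = -5 - 7 = -12)
h(q) = -12 + q**2 - 8*q (h(q) = (q**2 - 8*q) - 12 = -12 + q**2 - 8*q)
sqrt(19509 + 1/h(175)) = sqrt(19509 + 1/(-12 + 175**2 - 8*175)) = sqrt(19509 + 1/(-12 + 30625 - 1400)) = sqrt(19509 + 1/29213) = sqrt(569916418/29213) = sqrt(16648968319034)/29213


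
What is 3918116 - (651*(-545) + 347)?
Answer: 4272564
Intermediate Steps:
3918116 - (651*(-545) + 347) = 3918116 - (-354795 + 347) = 3918116 - 1*(-354448) = 3918116 + 354448 = 4272564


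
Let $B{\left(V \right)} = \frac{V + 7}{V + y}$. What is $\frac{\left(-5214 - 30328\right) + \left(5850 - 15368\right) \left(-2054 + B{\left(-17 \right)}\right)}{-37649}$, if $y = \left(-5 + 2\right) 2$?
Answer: $- \frac{448736710}{865927} \approx -518.22$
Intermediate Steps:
$y = -6$ ($y = \left(-3\right) 2 = -6$)
$B{\left(V \right)} = \frac{7 + V}{-6 + V}$ ($B{\left(V \right)} = \frac{V + 7}{V - 6} = \frac{7 + V}{-6 + V}$)
$\frac{\left(-5214 - 30328\right) + \left(5850 - 15368\right) \left(-2054 + B{\left(-17 \right)}\right)}{-37649} = \frac{\left(-5214 - 30328\right) + \left(5850 - 15368\right) \left(-2054 + \frac{7 - 17}{-6 - 17}\right)}{-37649} = \left(-35542 - 9518 \left(-2054 + \frac{1}{-23} \left(-10\right)\right)\right) \left(- \frac{1}{37649}\right) = \left(-35542 - 9518 \left(-2054 - - \frac{10}{23}\right)\right) \left(- \frac{1}{37649}\right) = \left(-35542 - 9518 \left(-2054 + \frac{10}{23}\right)\right) \left(- \frac{1}{37649}\right) = \left(-35542 - - \frac{449554176}{23}\right) \left(- \frac{1}{37649}\right) = \left(-35542 + \frac{449554176}{23}\right) \left(- \frac{1}{37649}\right) = \frac{448736710}{23} \left(- \frac{1}{37649}\right) = - \frac{448736710}{865927}$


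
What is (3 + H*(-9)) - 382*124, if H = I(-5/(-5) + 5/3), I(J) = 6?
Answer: -47419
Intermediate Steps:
H = 6
(3 + H*(-9)) - 382*124 = (3 + 6*(-9)) - 382*124 = (3 - 54) - 47368 = -51 - 47368 = -47419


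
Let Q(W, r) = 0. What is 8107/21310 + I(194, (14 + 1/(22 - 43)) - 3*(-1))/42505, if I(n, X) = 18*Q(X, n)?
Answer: 8107/21310 ≈ 0.38043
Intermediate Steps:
I(n, X) = 0 (I(n, X) = 18*0 = 0)
8107/21310 + I(194, (14 + 1/(22 - 43)) - 3*(-1))/42505 = 8107/21310 + 0/42505 = 8107*(1/21310) + 0*(1/42505) = 8107/21310 + 0 = 8107/21310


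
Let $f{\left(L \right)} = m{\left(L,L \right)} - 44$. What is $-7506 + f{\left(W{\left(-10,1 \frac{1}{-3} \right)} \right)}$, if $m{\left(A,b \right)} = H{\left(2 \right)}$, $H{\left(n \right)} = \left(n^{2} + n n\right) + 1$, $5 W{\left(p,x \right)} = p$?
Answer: $-7541$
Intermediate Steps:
$W{\left(p,x \right)} = \frac{p}{5}$
$H{\left(n \right)} = 1 + 2 n^{2}$ ($H{\left(n \right)} = \left(n^{2} + n^{2}\right) + 1 = 2 n^{2} + 1 = 1 + 2 n^{2}$)
$m{\left(A,b \right)} = 9$ ($m{\left(A,b \right)} = 1 + 2 \cdot 2^{2} = 1 + 2 \cdot 4 = 1 + 8 = 9$)
$f{\left(L \right)} = -35$ ($f{\left(L \right)} = 9 - 44 = -35$)
$-7506 + f{\left(W{\left(-10,1 \frac{1}{-3} \right)} \right)} = -7506 - 35 = -7541$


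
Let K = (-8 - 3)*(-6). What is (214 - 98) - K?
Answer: 50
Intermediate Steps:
K = 66 (K = -11*(-6) = 66)
(214 - 98) - K = (214 - 98) - 1*66 = 116 - 66 = 50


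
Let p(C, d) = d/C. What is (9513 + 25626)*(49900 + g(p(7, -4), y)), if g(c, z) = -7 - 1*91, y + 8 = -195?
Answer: 1749992478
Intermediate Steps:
y = -203 (y = -8 - 195 = -203)
g(c, z) = -98 (g(c, z) = -7 - 91 = -98)
(9513 + 25626)*(49900 + g(p(7, -4), y)) = (9513 + 25626)*(49900 - 98) = 35139*49802 = 1749992478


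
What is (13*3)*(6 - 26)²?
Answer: 15600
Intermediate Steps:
(13*3)*(6 - 26)² = 39*(-20)² = 39*400 = 15600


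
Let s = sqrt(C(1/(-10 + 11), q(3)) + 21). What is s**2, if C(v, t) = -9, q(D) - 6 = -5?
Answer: 12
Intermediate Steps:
q(D) = 1 (q(D) = 6 - 5 = 1)
s = 2*sqrt(3) (s = sqrt(-9 + 21) = sqrt(12) = 2*sqrt(3) ≈ 3.4641)
s**2 = (2*sqrt(3))**2 = 12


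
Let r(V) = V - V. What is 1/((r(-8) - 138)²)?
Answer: 1/19044 ≈ 5.2510e-5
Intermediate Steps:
r(V) = 0
1/((r(-8) - 138)²) = 1/((0 - 138)²) = 1/((-138)²) = 1/19044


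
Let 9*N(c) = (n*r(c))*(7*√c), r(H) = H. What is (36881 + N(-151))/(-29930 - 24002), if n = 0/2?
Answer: -36881/53932 ≈ -0.68384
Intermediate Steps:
n = 0 (n = 0*(½) = 0)
N(c) = 0 (N(c) = ((0*c)*(7*√c))/9 = (0*(7*√c))/9 = (⅑)*0 = 0)
(36881 + N(-151))/(-29930 - 24002) = (36881 + 0)/(-29930 - 24002) = 36881/(-53932) = 36881*(-1/53932) = -36881/53932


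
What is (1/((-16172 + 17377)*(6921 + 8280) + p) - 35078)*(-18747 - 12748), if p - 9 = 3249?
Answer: 20240110609053935/18320463 ≈ 1.1048e+9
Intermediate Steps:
p = 3258 (p = 9 + 3249 = 3258)
(1/((-16172 + 17377)*(6921 + 8280) + p) - 35078)*(-18747 - 12748) = (1/((-16172 + 17377)*(6921 + 8280) + 3258) - 35078)*(-18747 - 12748) = (1/(1205*15201 + 3258) - 35078)*(-31495) = (1/(18317205 + 3258) - 35078)*(-31495) = (1/18320463 - 35078)*(-31495) = -642645201113/18320463*(-31495) = 20240110609053935/18320463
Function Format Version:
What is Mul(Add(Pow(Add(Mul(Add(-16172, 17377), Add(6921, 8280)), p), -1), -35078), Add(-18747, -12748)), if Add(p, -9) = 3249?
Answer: Rational(20240110609053935, 18320463) ≈ 1.1048e+9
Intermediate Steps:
p = 3258 (p = Add(9, 3249) = 3258)
Mul(Add(Pow(Add(Mul(Add(-16172, 17377), Add(6921, 8280)), p), -1), -35078), Add(-18747, -12748)) = Mul(Add(Pow(Add(Mul(Add(-16172, 17377), Add(6921, 8280)), 3258), -1), -35078), Add(-18747, -12748)) = Mul(Add(Pow(Add(Mul(1205, 15201), 3258), -1), -35078), -31495) = Mul(Add(Pow(Add(18317205, 3258), -1), -35078), -31495) = Mul(Add(Pow(18320463, -1), -35078), -31495) = Mul(Add(Rational(1, 18320463), -35078), -31495) = Mul(Rational(-642645201113, 18320463), -31495) = Rational(20240110609053935, 18320463)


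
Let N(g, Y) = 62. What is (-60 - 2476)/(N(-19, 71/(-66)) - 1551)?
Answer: 2536/1489 ≈ 1.7032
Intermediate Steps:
(-60 - 2476)/(N(-19, 71/(-66)) - 1551) = (-60 - 2476)/(62 - 1551) = -2536/(-1489) = -2536*(-1/1489) = 2536/1489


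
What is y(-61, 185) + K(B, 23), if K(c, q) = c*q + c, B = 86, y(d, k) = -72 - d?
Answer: 2053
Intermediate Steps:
K(c, q) = c + c*q
y(-61, 185) + K(B, 23) = (-72 - 1*(-61)) + 86*(1 + 23) = (-72 + 61) + 86*24 = -11 + 2064 = 2053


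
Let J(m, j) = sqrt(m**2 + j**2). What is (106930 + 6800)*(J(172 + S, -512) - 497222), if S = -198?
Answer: -56549058060 + 227460*sqrt(65705) ≈ -5.6491e+10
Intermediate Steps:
J(m, j) = sqrt(j**2 + m**2)
(106930 + 6800)*(J(172 + S, -512) - 497222) = (106930 + 6800)*(sqrt((-512)**2 + (172 - 198)**2) - 497222) = 113730*(sqrt(262144 + (-26)**2) - 497222) = 113730*(sqrt(262144 + 676) - 497222) = 113730*(sqrt(262820) - 497222) = 113730*(2*sqrt(65705) - 497222) = 113730*(-497222 + 2*sqrt(65705)) = -56549058060 + 227460*sqrt(65705)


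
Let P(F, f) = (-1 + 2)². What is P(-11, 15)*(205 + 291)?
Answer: 496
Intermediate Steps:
P(F, f) = 1 (P(F, f) = 1² = 1)
P(-11, 15)*(205 + 291) = 1*(205 + 291) = 1*496 = 496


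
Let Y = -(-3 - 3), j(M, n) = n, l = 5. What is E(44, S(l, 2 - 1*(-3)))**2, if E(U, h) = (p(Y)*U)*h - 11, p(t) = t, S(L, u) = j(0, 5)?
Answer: 1713481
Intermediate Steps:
S(L, u) = 5
Y = 6 (Y = -1*(-6) = 6)
E(U, h) = -11 + 6*U*h (E(U, h) = (6*U)*h - 11 = 6*U*h - 11 = -11 + 6*U*h)
E(44, S(l, 2 - 1*(-3)))**2 = (-11 + 6*44*5)**2 = (-11 + 1320)**2 = 1309**2 = 1713481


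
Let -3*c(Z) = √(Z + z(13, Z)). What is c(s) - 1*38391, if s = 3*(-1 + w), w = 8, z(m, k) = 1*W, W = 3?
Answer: -38391 - 2*√6/3 ≈ -38393.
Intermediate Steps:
z(m, k) = 3 (z(m, k) = 1*3 = 3)
s = 21 (s = 3*(-1 + 8) = 3*7 = 21)
c(Z) = -√(3 + Z)/3 (c(Z) = -√(Z + 3)/3 = -√(3 + Z)/3)
c(s) - 1*38391 = -√(3 + 21)/3 - 1*38391 = -2*√6/3 - 38391 = -38391 - 2*√6/3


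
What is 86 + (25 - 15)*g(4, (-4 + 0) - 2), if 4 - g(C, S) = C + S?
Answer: 146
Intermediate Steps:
g(C, S) = 4 - C - S (g(C, S) = 4 - (C + S) = 4 + (-C - S) = 4 - C - S)
86 + (25 - 15)*g(4, (-4 + 0) - 2) = 86 + (25 - 15)*(4 - 1*4 - ((-4 + 0) - 2)) = 86 + 10*(4 - 4 - (-4 - 2)) = 86 + 10*(4 - 4 - 1*(-6)) = 86 + 10*(4 - 4 + 6) = 86 + 10*6 = 86 + 60 = 146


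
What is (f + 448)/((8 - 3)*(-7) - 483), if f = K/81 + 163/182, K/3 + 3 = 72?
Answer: -739477/848484 ≈ -0.87153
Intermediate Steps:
K = 207 (K = -9 + 3*72 = -9 + 216 = 207)
f = 5653/1638 (f = 207/81 + 163/182 = 207*(1/81) + 163*(1/182) = 23/9 + 163/182 = 5653/1638 ≈ 3.4512)
(f + 448)/((8 - 3)*(-7) - 483) = (5653/1638 + 448)/((8 - 3)*(-7) - 483) = 739477/(1638*(5*(-7) - 483)) = 739477/(1638*(-35 - 483)) = (739477/1638)/(-518) = (739477/1638)*(-1/518) = -739477/848484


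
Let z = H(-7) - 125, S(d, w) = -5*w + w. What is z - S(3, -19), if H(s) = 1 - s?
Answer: -193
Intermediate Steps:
S(d, w) = -4*w
z = -117 (z = (1 - 1*(-7)) - 125 = (1 + 7) - 125 = 8 - 125 = -117)
z - S(3, -19) = -117 - (-4)*(-19) = -117 - 1*76 = -117 - 76 = -193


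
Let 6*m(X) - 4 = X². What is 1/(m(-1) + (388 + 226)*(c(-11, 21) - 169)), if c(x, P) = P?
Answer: -6/545227 ≈ -1.1005e-5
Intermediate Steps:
m(X) = ⅔ + X²/6
1/(m(-1) + (388 + 226)*(c(-11, 21) - 169)) = 1/((⅔ + (⅙)*(-1)²) + (388 + 226)*(21 - 169)) = 1/((⅔ + (⅙)*1) + 614*(-148)) = 1/((⅔ + ⅙) - 90872) = 1/(⅚ - 90872) = 1/(-545227/6) = -6/545227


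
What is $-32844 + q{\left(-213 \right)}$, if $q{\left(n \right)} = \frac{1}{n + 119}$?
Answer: $- \frac{3087337}{94} \approx -32844.0$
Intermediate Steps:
$q{\left(n \right)} = \frac{1}{119 + n}$
$-32844 + q{\left(-213 \right)} = -32844 + \frac{1}{119 - 213} = -32844 + \frac{1}{-94} = -32844 - \frac{1}{94} = - \frac{3087337}{94}$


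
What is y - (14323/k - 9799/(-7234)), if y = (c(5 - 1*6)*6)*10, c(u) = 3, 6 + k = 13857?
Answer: 17796325589/100198134 ≈ 177.61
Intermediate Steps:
k = 13851 (k = -6 + 13857 = 13851)
y = 180 (y = (3*6)*10 = 18*10 = 180)
y - (14323/k - 9799/(-7234)) = 180 - (14323/13851 - 9799/(-7234)) = 180 - (14323*(1/13851) - 9799*(-1/7234)) = 180 - (14323/13851 + 9799/7234) = 180 - 1*239338531/100198134 = 180 - 239338531/100198134 = 17796325589/100198134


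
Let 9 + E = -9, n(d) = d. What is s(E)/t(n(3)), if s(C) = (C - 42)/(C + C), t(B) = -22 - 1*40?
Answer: -5/186 ≈ -0.026882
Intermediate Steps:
t(B) = -62 (t(B) = -22 - 40 = -62)
E = -18 (E = -9 - 9 = -18)
s(C) = (-42 + C)/(2*C) (s(C) = (-42 + C)/((2*C)) = (-42 + C)*(1/(2*C)) = (-42 + C)/(2*C))
s(E)/t(n(3)) = ((½)*(-42 - 18)/(-18))/(-62) = ((½)*(-1/18)*(-60))*(-1/62) = (5/3)*(-1/62) = -5/186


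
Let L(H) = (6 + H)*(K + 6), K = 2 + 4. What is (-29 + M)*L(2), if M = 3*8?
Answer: -480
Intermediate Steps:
M = 24
K = 6
L(H) = 72 + 12*H (L(H) = (6 + H)*(6 + 6) = (6 + H)*12 = 72 + 12*H)
(-29 + M)*L(2) = (-29 + 24)*(72 + 12*2) = -5*(72 + 24) = -5*96 = -480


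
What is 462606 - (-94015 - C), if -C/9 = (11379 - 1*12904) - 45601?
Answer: 980755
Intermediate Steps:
C = 424134 (C = -9*((11379 - 1*12904) - 45601) = -9*((11379 - 12904) - 45601) = -9*(-1525 - 45601) = -9*(-47126) = 424134)
462606 - (-94015 - C) = 462606 - (-94015 - 1*424134) = 462606 - (-94015 - 424134) = 462606 - 1*(-518149) = 462606 + 518149 = 980755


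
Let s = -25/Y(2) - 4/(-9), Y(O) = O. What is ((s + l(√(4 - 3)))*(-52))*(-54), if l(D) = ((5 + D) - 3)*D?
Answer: -25428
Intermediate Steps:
s = -217/18 (s = -25/2 - 4/(-9) = -25*½ - 4*(-⅑) = -25/2 + 4/9 = -217/18 ≈ -12.056)
l(D) = D*(2 + D) (l(D) = (2 + D)*D = D*(2 + D))
((s + l(√(4 - 3)))*(-52))*(-54) = ((-217/18 + √(4 - 3)*(2 + √(4 - 3)))*(-52))*(-54) = ((-217/18 + √1*(2 + √1))*(-52))*(-54) = ((-217/18 + 1*(2 + 1))*(-52))*(-54) = ((-217/18 + 1*3)*(-52))*(-54) = ((-217/18 + 3)*(-52))*(-54) = -163/18*(-52)*(-54) = (4238/9)*(-54) = -25428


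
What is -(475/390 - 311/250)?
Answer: 127/4875 ≈ 0.026051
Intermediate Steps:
-(475/390 - 311/250) = -(475*(1/390) - 311*1/250) = -(95/78 - 311/250) = -1*(-127/4875) = 127/4875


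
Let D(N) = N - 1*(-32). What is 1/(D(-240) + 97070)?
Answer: 1/96862 ≈ 1.0324e-5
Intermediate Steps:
D(N) = 32 + N (D(N) = N + 32 = 32 + N)
1/(D(-240) + 97070) = 1/((32 - 240) + 97070) = 1/(-208 + 97070) = 1/96862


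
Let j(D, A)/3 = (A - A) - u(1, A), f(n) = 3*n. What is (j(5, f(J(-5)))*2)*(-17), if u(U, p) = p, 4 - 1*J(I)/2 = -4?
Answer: 4896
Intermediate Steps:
J(I) = 16 (J(I) = 8 - 2*(-4) = 8 + 8 = 16)
j(D, A) = -3*A (j(D, A) = 3*((A - A) - A) = 3*(0 - A) = 3*(-A) = -3*A)
(j(5, f(J(-5)))*2)*(-17) = (-9*16*2)*(-17) = (-3*48*2)*(-17) = -144*2*(-17) = -288*(-17) = 4896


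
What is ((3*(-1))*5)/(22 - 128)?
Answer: 15/106 ≈ 0.14151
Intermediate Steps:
((3*(-1))*5)/(22 - 128) = (-3*5)/(-106) = -1/106*(-15) = 15/106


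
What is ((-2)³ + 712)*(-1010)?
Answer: -711040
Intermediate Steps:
((-2)³ + 712)*(-1010) = (-8 + 712)*(-1010) = 704*(-1010) = -711040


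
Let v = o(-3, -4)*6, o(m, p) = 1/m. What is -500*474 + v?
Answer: -237002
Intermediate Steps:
v = -2 (v = 6/(-3) = -⅓*6 = -2)
-500*474 + v = -500*474 - 2 = -237000 - 2 = -237002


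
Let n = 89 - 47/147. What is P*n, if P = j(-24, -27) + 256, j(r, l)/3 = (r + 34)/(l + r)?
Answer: 56602312/2499 ≈ 22650.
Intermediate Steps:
j(r, l) = 3*(34 + r)/(l + r) (j(r, l) = 3*((r + 34)/(l + r)) = 3*((34 + r)/(l + r)) = 3*(34 + r)/(l + r))
P = 4342/17 (P = 3*(34 - 24)/(-27 - 24) + 256 = 3*10/(-51) + 256 = 3*(-1/51)*10 + 256 = -10/17 + 256 = 4342/17 ≈ 255.41)
n = 13036/147 (n = 89 - 47*1/147 = 89 - 47/147 = 13036/147 ≈ 88.680)
P*n = (4342/17)*(13036/147) = 56602312/2499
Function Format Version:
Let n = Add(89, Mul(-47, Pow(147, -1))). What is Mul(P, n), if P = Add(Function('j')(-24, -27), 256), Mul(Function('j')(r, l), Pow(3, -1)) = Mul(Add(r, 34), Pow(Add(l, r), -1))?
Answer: Rational(56602312, 2499) ≈ 22650.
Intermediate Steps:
Function('j')(r, l) = Mul(3, Pow(Add(l, r), -1), Add(34, r)) (Function('j')(r, l) = Mul(3, Mul(Add(r, 34), Pow(Add(l, r), -1))) = Mul(3, Mul(Add(34, r), Pow(Add(l, r), -1))) = Mul(3, Mul(Pow(Add(l, r), -1), Add(34, r))) = Mul(3, Pow(Add(l, r), -1), Add(34, r)))
P = Rational(4342, 17) (P = Add(Mul(3, Pow(Add(-27, -24), -1), Add(34, -24)), 256) = Add(Mul(3, Pow(-51, -1), 10), 256) = Add(Mul(3, Rational(-1, 51), 10), 256) = Add(Rational(-10, 17), 256) = Rational(4342, 17) ≈ 255.41)
n = Rational(13036, 147) (n = Add(89, Mul(-47, Rational(1, 147))) = Add(89, Rational(-47, 147)) = Rational(13036, 147) ≈ 88.680)
Mul(P, n) = Mul(Rational(4342, 17), Rational(13036, 147)) = Rational(56602312, 2499)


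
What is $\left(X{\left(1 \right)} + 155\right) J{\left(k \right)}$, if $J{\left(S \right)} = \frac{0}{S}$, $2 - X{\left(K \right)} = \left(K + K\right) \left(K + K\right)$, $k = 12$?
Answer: $0$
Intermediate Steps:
$X{\left(K \right)} = 2 - 4 K^{2}$ ($X{\left(K \right)} = 2 - \left(K + K\right) \left(K + K\right) = 2 - 2 K 2 K = 2 - 4 K^{2}$)
$J{\left(S \right)} = 0$
$\left(X{\left(1 \right)} + 155\right) J{\left(k \right)} = \left(\left(2 - 4 \cdot 1^{2}\right) + 155\right) 0 = \left(\left(2 - 4\right) + 155\right) 0 = \left(-2 + 155\right) 0 = 153 \cdot 0 = 0$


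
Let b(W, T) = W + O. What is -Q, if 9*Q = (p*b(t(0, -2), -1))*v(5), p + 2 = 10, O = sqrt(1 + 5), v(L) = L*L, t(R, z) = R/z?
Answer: -200*sqrt(6)/9 ≈ -54.433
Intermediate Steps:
v(L) = L**2
O = sqrt(6) ≈ 2.4495
p = 8 (p = -2 + 10 = 8)
b(W, T) = W + sqrt(6)
Q = 200*sqrt(6)/9 (Q = ((8*(0/(-2) + sqrt(6)))*5**2)/9 = ((8*(0*(-1/2) + sqrt(6)))*25)/9 = ((8*(0 + sqrt(6)))*25)/9 = ((8*sqrt(6))*25)/9 = (200*sqrt(6))/9 = 200*sqrt(6)/9 ≈ 54.433)
-Q = -200*sqrt(6)/9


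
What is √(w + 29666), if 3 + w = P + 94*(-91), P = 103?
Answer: 2*√5303 ≈ 145.64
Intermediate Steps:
w = -8454 (w = -3 + (103 + 94*(-91)) = -3 + (103 - 8554) = -3 - 8451 = -8454)
√(w + 29666) = √(-8454 + 29666) = √21212 = 2*√5303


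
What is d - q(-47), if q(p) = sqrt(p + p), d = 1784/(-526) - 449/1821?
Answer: -1742419/478923 - I*sqrt(94) ≈ -3.6382 - 9.6954*I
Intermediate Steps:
d = -1742419/478923 (d = 1784*(-1/526) - 449*1/1821 = -892/263 - 449/1821 = -1742419/478923 ≈ -3.6382)
q(p) = sqrt(2)*sqrt(p) (q(p) = sqrt(2*p) = sqrt(2)*sqrt(p))
d - q(-47) = -1742419/478923 - sqrt(2)*sqrt(-47) = -1742419/478923 - sqrt(2)*I*sqrt(47) = -1742419/478923 - I*sqrt(94)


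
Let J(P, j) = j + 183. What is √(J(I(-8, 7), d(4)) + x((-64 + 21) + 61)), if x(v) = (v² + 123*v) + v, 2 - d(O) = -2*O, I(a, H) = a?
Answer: √2749 ≈ 52.431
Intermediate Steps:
d(O) = 2 + 2*O (d(O) = 2 - (-2)*O = 2 + 2*O)
J(P, j) = 183 + j
x(v) = v² + 124*v
√(J(I(-8, 7), d(4)) + x((-64 + 21) + 61)) = √((183 + (2 + 2*4)) + ((-64 + 21) + 61)*(124 + ((-64 + 21) + 61))) = √((183 + (2 + 8)) + (-43 + 61)*(124 + (-43 + 61))) = √((183 + 10) + 18*(124 + 18)) = √(193 + 18*142) = √(193 + 2556) = √2749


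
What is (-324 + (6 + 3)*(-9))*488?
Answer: -197640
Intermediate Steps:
(-324 + (6 + 3)*(-9))*488 = (-324 + 9*(-9))*488 = (-324 - 81)*488 = -405*488 = -197640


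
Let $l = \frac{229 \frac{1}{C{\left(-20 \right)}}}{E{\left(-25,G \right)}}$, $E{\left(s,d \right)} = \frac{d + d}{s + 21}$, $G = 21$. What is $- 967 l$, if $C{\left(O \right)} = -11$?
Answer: $- \frac{442886}{231} \approx -1917.3$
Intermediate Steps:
$E{\left(s,d \right)} = \frac{2 d}{21 + s}$
$l = \frac{458}{231}$ ($l = \frac{229 \frac{1}{-11}}{2 \cdot 21 \frac{1}{21 - 25}} = \frac{229 \left(- \frac{1}{11}\right)}{2 \cdot 21 \frac{1}{-4}} = - \frac{229}{11 \cdot 2 \cdot 21 \left(- \frac{1}{4}\right)} = - \frac{229}{11 \left(- \frac{21}{2}\right)} = \left(- \frac{229}{11}\right) \left(- \frac{2}{21}\right) = \frac{458}{231} \approx 1.9827$)
$- 967 l = \left(-967\right) \frac{458}{231} = - \frac{442886}{231}$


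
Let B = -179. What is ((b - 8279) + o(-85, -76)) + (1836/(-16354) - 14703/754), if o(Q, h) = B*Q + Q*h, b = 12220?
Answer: 24623725/962 ≈ 25596.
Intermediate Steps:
o(Q, h) = -179*Q + Q*h
((b - 8279) + o(-85, -76)) + (1836/(-16354) - 14703/754) = ((12220 - 8279) - 85*(-179 - 76)) + (1836/(-16354) - 14703/754) = (3941 - 85*(-255)) + (1836*(-1/16354) - 14703*1/754) = (3941 + 21675) + (-54/481 - 39/2) = 25616 - 18867/962 = 24623725/962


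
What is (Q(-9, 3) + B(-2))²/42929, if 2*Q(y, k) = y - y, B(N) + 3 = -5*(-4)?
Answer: 289/42929 ≈ 0.0067320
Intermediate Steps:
B(N) = 17 (B(N) = -3 - 5*(-4) = -3 + 20 = 17)
Q(y, k) = 0 (Q(y, k) = (y - y)/2 = (½)*0 = 0)
(Q(-9, 3) + B(-2))²/42929 = (0 + 17)²/42929 = 17²*(1/42929) = 289*(1/42929) = 289/42929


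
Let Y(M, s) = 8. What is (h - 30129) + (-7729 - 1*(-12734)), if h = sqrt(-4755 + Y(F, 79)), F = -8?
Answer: -25124 + I*sqrt(4747) ≈ -25124.0 + 68.898*I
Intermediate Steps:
h = I*sqrt(4747) (h = sqrt(-4755 + 8) = sqrt(-4747) = I*sqrt(4747) ≈ 68.898*I)
(h - 30129) + (-7729 - 1*(-12734)) = (I*sqrt(4747) - 30129) + (-7729 - 1*(-12734)) = (-30129 + I*sqrt(4747)) + (-7729 + 12734) = (-30129 + I*sqrt(4747)) + 5005 = -25124 + I*sqrt(4747)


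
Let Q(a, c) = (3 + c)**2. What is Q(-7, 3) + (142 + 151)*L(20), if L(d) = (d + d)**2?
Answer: 468836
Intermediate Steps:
L(d) = 4*d**2 (L(d) = (2*d)**2 = 4*d**2)
Q(-7, 3) + (142 + 151)*L(20) = (3 + 3)**2 + (142 + 151)*(4*20**2) = 6**2 + 293*(4*400) = 36 + 293*1600 = 36 + 468800 = 468836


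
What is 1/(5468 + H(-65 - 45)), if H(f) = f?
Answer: 1/5358 ≈ 0.00018664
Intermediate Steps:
1/(5468 + H(-65 - 45)) = 1/(5468 + (-65 - 45)) = 1/(5468 - 110) = 1/5358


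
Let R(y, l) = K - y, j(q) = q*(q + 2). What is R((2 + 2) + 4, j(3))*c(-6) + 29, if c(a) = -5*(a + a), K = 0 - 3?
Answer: -631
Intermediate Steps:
j(q) = q*(2 + q)
K = -3
c(a) = -10*a
R(y, l) = -3 - y
R((2 + 2) + 4, j(3))*c(-6) + 29 = (-3 - ((2 + 2) + 4))*(-10*(-6)) + 29 = (-3 - (4 + 4))*60 + 29 = (-3 - 1*8)*60 + 29 = (-3 - 8)*60 + 29 = -11*60 + 29 = -660 + 29 = -631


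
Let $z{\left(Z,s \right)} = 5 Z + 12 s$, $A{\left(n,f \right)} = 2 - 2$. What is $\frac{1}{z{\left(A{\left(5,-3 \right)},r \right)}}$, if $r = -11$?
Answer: $- \frac{1}{132} \approx -0.0075758$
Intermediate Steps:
$A{\left(n,f \right)} = 0$
$\frac{1}{z{\left(A{\left(5,-3 \right)},r \right)}} = \frac{1}{5 \cdot 0 + 12 \left(-11\right)} = \frac{1}{0 - 132} = \frac{1}{-132} = - \frac{1}{132}$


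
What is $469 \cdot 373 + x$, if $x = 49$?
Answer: $174986$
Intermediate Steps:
$469 \cdot 373 + x = 469 \cdot 373 + 49 = 174937 + 49 = 174986$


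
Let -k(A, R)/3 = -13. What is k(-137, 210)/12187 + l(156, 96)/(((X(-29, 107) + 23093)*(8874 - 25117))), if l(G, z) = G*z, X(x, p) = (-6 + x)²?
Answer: 120812549/38205014113 ≈ 0.0031622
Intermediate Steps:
k(A, R) = 39 (k(A, R) = -3*(-13) = 39)
k(-137, 210)/12187 + l(156, 96)/(((X(-29, 107) + 23093)*(8874 - 25117))) = 39/12187 + (156*96)/((((-6 - 29)² + 23093)*(8874 - 25117))) = 39*(1/12187) + 14976/((((-35)² + 23093)*(-16243))) = 39/12187 + 14976/(((1225 + 23093)*(-16243))) = 39/12187 + 14976/((24318*(-16243))) = 39/12187 + 14976/(-394997274) = 39/12187 + 14976*(-1/394997274) = 39/12187 - 832/21944293 = 120812549/38205014113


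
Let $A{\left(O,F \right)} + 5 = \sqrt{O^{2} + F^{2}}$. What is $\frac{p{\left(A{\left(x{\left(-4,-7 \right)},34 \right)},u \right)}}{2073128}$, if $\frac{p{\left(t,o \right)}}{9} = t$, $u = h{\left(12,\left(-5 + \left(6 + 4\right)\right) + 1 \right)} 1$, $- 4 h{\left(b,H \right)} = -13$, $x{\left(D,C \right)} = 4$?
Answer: $- \frac{45}{2073128} + \frac{9 \sqrt{293}}{1036564} \approx 0.00012691$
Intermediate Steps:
$A{\left(O,F \right)} = -5 + \sqrt{F^{2} + O^{2}}$ ($A{\left(O,F \right)} = -5 + \sqrt{O^{2} + F^{2}} = -5 + \sqrt{F^{2} + O^{2}}$)
$h{\left(b,H \right)} = \frac{13}{4}$ ($h{\left(b,H \right)} = \left(- \frac{1}{4}\right) \left(-13\right) = \frac{13}{4}$)
$u = \frac{13}{4}$ ($u = \frac{13}{4} \cdot 1 = \frac{13}{4} \approx 3.25$)
$p{\left(t,o \right)} = 9 t$
$\frac{p{\left(A{\left(x{\left(-4,-7 \right)},34 \right)},u \right)}}{2073128} = \frac{9 \left(-5 + \sqrt{34^{2} + 4^{2}}\right)}{2073128} = 9 \left(-5 + \sqrt{1156 + 16}\right) \frac{1}{2073128} = 9 \left(-5 + \sqrt{1172}\right) \frac{1}{2073128} = 9 \left(-5 + 2 \sqrt{293}\right) \frac{1}{2073128} = \left(-45 + 18 \sqrt{293}\right) \frac{1}{2073128} = - \frac{45}{2073128} + \frac{9 \sqrt{293}}{1036564}$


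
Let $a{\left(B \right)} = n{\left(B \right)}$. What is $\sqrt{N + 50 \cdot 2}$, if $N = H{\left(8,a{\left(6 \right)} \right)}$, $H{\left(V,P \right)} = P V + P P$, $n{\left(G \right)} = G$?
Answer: $2 \sqrt{46} \approx 13.565$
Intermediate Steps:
$a{\left(B \right)} = B$
$H{\left(V,P \right)} = P^{2} + P V$ ($H{\left(V,P \right)} = P V + P^{2} = P^{2} + P V$)
$N = 84$ ($N = 6 \left(6 + 8\right) = 6 \cdot 14 = 84$)
$\sqrt{N + 50 \cdot 2} = \sqrt{84 + 50 \cdot 2} = \sqrt{84 + 100} = \sqrt{184} = 2 \sqrt{46}$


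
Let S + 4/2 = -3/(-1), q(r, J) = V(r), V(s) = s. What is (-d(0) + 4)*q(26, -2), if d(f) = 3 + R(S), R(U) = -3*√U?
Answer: 104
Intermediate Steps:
q(r, J) = r
S = 1 (S = -2 - 3/(-1) = -2 - 3*(-1) = -2 + 3 = 1)
d(f) = 0 (d(f) = 3 - 3*√1 = 3 - 3*1 = 3 - 3 = 0)
(-d(0) + 4)*q(26, -2) = (-1*0 + 4)*26 = (0 + 4)*26 = 4*26 = 104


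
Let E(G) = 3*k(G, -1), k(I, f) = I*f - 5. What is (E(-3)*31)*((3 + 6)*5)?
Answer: -8370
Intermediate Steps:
k(I, f) = -5 + I*f
E(G) = -15 - 3*G (E(G) = 3*(-5 + G*(-1)) = 3*(-5 - G) = -15 - 3*G)
(E(-3)*31)*((3 + 6)*5) = ((-15 - 3*(-3))*31)*((3 + 6)*5) = ((-15 + 9)*31)*(9*5) = -6*31*45 = -186*45 = -8370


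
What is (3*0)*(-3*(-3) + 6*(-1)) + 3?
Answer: 3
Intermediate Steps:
(3*0)*(-3*(-3) + 6*(-1)) + 3 = 0*(9 - 6) + 3 = 0*3 + 3 = 0 + 3 = 3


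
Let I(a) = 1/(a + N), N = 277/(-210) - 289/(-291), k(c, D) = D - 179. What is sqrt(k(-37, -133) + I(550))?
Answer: I*sqrt(4346124127886398)/3732287 ≈ 17.663*I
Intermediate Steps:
k(c, D) = -179 + D
N = -2213/6790 (N = 277*(-1/210) - 289*(-1/291) = -277/210 + 289/291 = -2213/6790 ≈ -0.32592)
I(a) = 1/(-2213/6790 + a) (I(a) = 1/(a - 2213/6790) = 1/(-2213/6790 + a))
sqrt(k(-37, -133) + I(550)) = sqrt((-179 - 133) + 6790/(-2213 + 6790*550)) = sqrt(-312 + 6790/(-2213 + 3734500)) = sqrt(-312 + 6790/3732287) = sqrt(-1164466754/3732287) = I*sqrt(4346124127886398)/3732287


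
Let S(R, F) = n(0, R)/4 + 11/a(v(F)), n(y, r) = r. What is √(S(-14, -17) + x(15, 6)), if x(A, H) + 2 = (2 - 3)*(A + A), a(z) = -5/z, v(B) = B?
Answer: √190/10 ≈ 1.3784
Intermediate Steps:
x(A, H) = -2 - 2*A (x(A, H) = -2 + (2 - 3)*(A + A) = -2 - 2*A)
S(R, F) = -11*F/5 + R/4 (S(R, F) = R/4 + 11/((-5/F)) = R*(¼) + 11*(-F/5) = R/4 - 11*F/5 = -11*F/5 + R/4)
√(S(-14, -17) + x(15, 6)) = √((-11/5*(-17) + (¼)*(-14)) + (-2 - 2*15)) = √((187/5 - 7/2) + (-2 - 30)) = √(339/10 - 32) = √(19/10) = √190/10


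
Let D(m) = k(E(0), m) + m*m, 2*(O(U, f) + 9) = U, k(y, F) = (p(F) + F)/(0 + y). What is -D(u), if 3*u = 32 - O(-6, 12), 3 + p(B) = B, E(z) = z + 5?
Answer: -9917/45 ≈ -220.38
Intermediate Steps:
E(z) = 5 + z
p(B) = -3 + B
k(y, F) = (-3 + 2*F)/y (k(y, F) = ((-3 + F) + F)/(0 + y) = (-3 + 2*F)/y)
O(U, f) = -9 + U/2
u = 44/3 (u = (32 - (-9 + (1/2)*(-6)))/3 = (32 - (-9 - 3))/3 = (32 - 1*(-12))/3 = (32 + 12)/3 = (1/3)*44 = 44/3 ≈ 14.667)
D(m) = -3/5 + m**2 + 2*m/5 (D(m) = (-3 + 2*m)/(5 + 0) + m*m = (-3 + 2*m)/5 + m**2 = (-3/5 + 2*m/5) + m**2 = -3/5 + m**2 + 2*m/5)
-D(u) = -(-3/5 + (44/3)**2 + (2/5)*(44/3)) = -(-3/5 + 1936/9 + 88/15) = -1*9917/45 = -9917/45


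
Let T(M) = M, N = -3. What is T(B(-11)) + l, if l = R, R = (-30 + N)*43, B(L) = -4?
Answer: -1423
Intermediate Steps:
R = -1419 (R = (-30 - 3)*43 = -33*43 = -1419)
l = -1419
T(B(-11)) + l = -4 - 1419 = -1423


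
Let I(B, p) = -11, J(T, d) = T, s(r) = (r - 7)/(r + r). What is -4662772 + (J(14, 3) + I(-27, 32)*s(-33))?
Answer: -13988294/3 ≈ -4.6628e+6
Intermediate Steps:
s(r) = (-7 + r)/(2*r) (s(r) = (-7 + r)/((2*r)) = (-7 + r)*(1/(2*r)) = (-7 + r)/(2*r))
-4662772 + (J(14, 3) + I(-27, 32)*s(-33)) = -4662772 + (14 - 11*(-7 - 33)/(2*(-33))) = -4662772 + (14 - 11*(-1)*(-40)/(2*33)) = -4662772 + (14 - 11*20/33) = -4662772 + (14 - 20/3) = -4662772 + 22/3 = -13988294/3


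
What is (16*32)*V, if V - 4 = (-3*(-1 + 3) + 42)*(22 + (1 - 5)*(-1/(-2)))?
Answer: 370688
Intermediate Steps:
V = 724 (V = 4 + (-3*(-1 + 3) + 42)*(22 + (1 - 5)*(-1/(-2))) = 4 + (-3*2 + 42)*(22 - (-4)*(-1)/2) = 4 + (-6 + 42)*(22 - 4*1/2) = 4 + 36*(22 - 2) = 4 + 36*20 = 4 + 720 = 724)
(16*32)*V = (16*32)*724 = 512*724 = 370688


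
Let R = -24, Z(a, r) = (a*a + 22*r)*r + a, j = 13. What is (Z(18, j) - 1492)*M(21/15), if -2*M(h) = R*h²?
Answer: 3796128/25 ≈ 1.5185e+5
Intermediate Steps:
Z(a, r) = a + r*(a² + 22*r) (Z(a, r) = (a² + 22*r)*r + a = r*(a² + 22*r) + a = a + r*(a² + 22*r))
M(h) = 12*h² (M(h) = -(-12)*h² = 12*h²)
(Z(18, j) - 1492)*M(21/15) = ((18 + 22*13² + 13*18²) - 1492)*(12*(21/15)²) = ((18 + 22*169 + 13*324) - 1492)*(12*(21*(1/15))²) = ((18 + 3718 + 4212) - 1492)*(12*(7/5)²) = (7948 - 1492)*(12*(49/25)) = 6456*(588/25) = 3796128/25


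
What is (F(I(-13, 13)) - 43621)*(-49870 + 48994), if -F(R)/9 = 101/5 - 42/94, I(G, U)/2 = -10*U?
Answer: 9016416588/235 ≈ 3.8368e+7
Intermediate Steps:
I(G, U) = -20*U (I(G, U) = 2*(-10*U) = -20*U)
F(R) = -41778/235 (F(R) = -9*(101/5 - 42/94) = -9*(101*(1/5) - 42*1/94) = -9*(101/5 - 21/47) = -9*4642/235 = -41778/235)
(F(I(-13, 13)) - 43621)*(-49870 + 48994) = (-41778/235 - 43621)*(-49870 + 48994) = -10292713/235*(-876) = 9016416588/235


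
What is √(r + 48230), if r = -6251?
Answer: √41979 ≈ 204.89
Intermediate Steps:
√(r + 48230) = √(-6251 + 48230) = √41979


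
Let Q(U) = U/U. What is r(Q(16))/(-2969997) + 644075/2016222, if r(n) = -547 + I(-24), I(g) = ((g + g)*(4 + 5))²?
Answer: 170858697409/665352587926 ≈ 0.25679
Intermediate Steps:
Q(U) = 1
I(g) = 324*g² (I(g) = ((2*g)*9)² = (18*g)² = 324*g²)
r(n) = 186077 (r(n) = -547 + 324*(-24)² = -547 + 324*576 = -547 + 186624 = 186077)
r(Q(16))/(-2969997) + 644075/2016222 = 186077/(-2969997) + 644075/2016222 = 186077*(-1/2969997) + 644075*(1/2016222) = -186077/2969997 + 644075/2016222 = 170858697409/665352587926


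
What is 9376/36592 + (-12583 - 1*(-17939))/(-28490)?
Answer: 2222984/32578315 ≈ 0.068235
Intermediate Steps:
9376/36592 + (-12583 - 1*(-17939))/(-28490) = 9376*(1/36592) + (-12583 + 17939)*(-1/28490) = 586/2287 + 5356*(-1/28490) = 586/2287 - 2678/14245 = 2222984/32578315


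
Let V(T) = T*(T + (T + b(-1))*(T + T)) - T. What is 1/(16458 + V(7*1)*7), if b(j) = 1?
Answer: 1/22240 ≈ 4.4964e-5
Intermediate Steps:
V(T) = -T + T*(T + 2*T*(1 + T)) (V(T) = T*(T + (T + 1)*(T + T)) - T = T*(T + (1 + T)*(2*T)) - T = T*(T + 2*T*(1 + T)) - T = -T + T*(T + 2*T*(1 + T)))
1/(16458 + V(7*1)*7) = 1/(16458 + ((7*1)*(-1 + 2*(7*1)² + 3*(7*1)))*7) = 1/(16458 + (7*(-1 + 2*7² + 3*7))*7) = 1/(16458 + (7*(-1 + 2*49 + 21))*7) = 1/(16458 + (7*(-1 + 98 + 21))*7) = 1/(16458 + (7*118)*7) = 1/(16458 + 826*7) = 1/(16458 + 5782) = 1/22240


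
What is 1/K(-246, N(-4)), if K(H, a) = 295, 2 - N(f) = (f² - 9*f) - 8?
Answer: 1/295 ≈ 0.0033898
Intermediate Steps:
N(f) = 10 - f² + 9*f (N(f) = 2 - ((f² - 9*f) - 8) = 2 - (-8 + f² - 9*f) = 2 + (8 - f² + 9*f) = 10 - f² + 9*f)
1/K(-246, N(-4)) = 1/295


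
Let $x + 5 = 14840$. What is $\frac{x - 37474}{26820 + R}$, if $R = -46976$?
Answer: $\frac{22639}{20156} \approx 1.1232$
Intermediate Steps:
$x = 14835$ ($x = -5 + 14840 = 14835$)
$\frac{x - 37474}{26820 + R} = \frac{14835 - 37474}{26820 - 46976} = - \frac{22639}{-20156} = \left(-22639\right) \left(- \frac{1}{20156}\right) = \frac{22639}{20156}$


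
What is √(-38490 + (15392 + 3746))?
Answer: 2*I*√4838 ≈ 139.11*I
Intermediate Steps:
√(-38490 + (15392 + 3746)) = √(-38490 + 19138) = √(-19352) = 2*I*√4838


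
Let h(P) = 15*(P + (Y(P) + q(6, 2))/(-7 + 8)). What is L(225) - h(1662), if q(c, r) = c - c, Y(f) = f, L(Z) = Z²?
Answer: 765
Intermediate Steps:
q(c, r) = 0
h(P) = 30*P (h(P) = 15*(P + (P + 0)/(-7 + 8)) = 15*(P + P/1) = 15*(P + P*1) = 15*(P + P) = 15*(2*P) = 30*P)
L(225) - h(1662) = 225² - 30*1662 = 50625 - 1*49860 = 50625 - 49860 = 765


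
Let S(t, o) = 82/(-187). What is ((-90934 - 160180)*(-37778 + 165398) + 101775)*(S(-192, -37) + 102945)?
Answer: -616926323714600865/187 ≈ -3.2991e+15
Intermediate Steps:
S(t, o) = -82/187 (S(t, o) = 82*(-1/187) = -82/187)
((-90934 - 160180)*(-37778 + 165398) + 101775)*(S(-192, -37) + 102945) = ((-90934 - 160180)*(-37778 + 165398) + 101775)*(-82/187 + 102945) = (-251114*127620 + 101775)*(19250633/187) = (-32047168680 + 101775)*(19250633/187) = -32047066905*19250633/187 = -616926323714600865/187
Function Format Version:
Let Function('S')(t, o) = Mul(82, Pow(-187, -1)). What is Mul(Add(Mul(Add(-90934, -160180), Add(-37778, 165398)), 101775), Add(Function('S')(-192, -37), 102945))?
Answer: Rational(-616926323714600865, 187) ≈ -3.2991e+15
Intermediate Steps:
Function('S')(t, o) = Rational(-82, 187) (Function('S')(t, o) = Mul(82, Rational(-1, 187)) = Rational(-82, 187))
Mul(Add(Mul(Add(-90934, -160180), Add(-37778, 165398)), 101775), Add(Function('S')(-192, -37), 102945)) = Mul(Add(Mul(Add(-90934, -160180), Add(-37778, 165398)), 101775), Add(Rational(-82, 187), 102945)) = Mul(Add(Mul(-251114, 127620), 101775), Rational(19250633, 187)) = Mul(Add(-32047168680, 101775), Rational(19250633, 187)) = Mul(-32047066905, Rational(19250633, 187)) = Rational(-616926323714600865, 187)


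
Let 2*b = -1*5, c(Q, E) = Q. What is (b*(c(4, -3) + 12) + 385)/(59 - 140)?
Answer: -115/27 ≈ -4.2593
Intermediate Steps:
b = -5/2 (b = (-1*5)/2 = (½)*(-5) = -5/2 ≈ -2.5000)
(b*(c(4, -3) + 12) + 385)/(59 - 140) = (-5*(4 + 12)/2 + 385)/(59 - 140) = (-5/2*16 + 385)/(-81) = (-40 + 385)*(-1/81) = 345*(-1/81) = -115/27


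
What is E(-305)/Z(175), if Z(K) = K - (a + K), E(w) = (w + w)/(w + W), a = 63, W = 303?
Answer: -305/63 ≈ -4.8413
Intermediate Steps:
E(w) = 2*w/(303 + w) (E(w) = (w + w)/(w + 303) = (2*w)/(303 + w) = 2*w/(303 + w))
Z(K) = -63 (Z(K) = K - (63 + K) = K + (-63 - K) = -63)
E(-305)/Z(175) = (2*(-305)/(303 - 305))/(-63) = (2*(-305)/(-2))*(-1/63) = (2*(-305)*(-1/2))*(-1/63) = 305*(-1/63) = -305/63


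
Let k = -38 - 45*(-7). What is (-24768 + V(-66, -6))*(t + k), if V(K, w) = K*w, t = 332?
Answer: -14842548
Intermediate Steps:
k = 277 (k = -38 + 315 = 277)
(-24768 + V(-66, -6))*(t + k) = (-24768 - 66*(-6))*(332 + 277) = (-24768 + 396)*609 = -24372*609 = -14842548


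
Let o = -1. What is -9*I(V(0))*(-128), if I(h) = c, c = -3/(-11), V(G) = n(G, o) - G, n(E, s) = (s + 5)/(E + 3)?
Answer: 3456/11 ≈ 314.18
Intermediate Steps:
n(E, s) = (5 + s)/(3 + E)
V(G) = -G + 4/(3 + G) (V(G) = (5 - 1)/(3 + G) - G = 4/(3 + G) - G = -G + 4/(3 + G))
c = 3/11 (c = -3*(-1/11) = 3/11 ≈ 0.27273)
I(h) = 3/11
-9*I(V(0))*(-128) = -9*3/11*(-128) = -27/11*(-128) = 3456/11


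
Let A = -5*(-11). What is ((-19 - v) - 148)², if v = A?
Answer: 49284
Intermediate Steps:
A = 55
v = 55
((-19 - v) - 148)² = ((-19 - 1*55) - 148)² = ((-19 - 55) - 148)² = (-74 - 148)² = (-222)² = 49284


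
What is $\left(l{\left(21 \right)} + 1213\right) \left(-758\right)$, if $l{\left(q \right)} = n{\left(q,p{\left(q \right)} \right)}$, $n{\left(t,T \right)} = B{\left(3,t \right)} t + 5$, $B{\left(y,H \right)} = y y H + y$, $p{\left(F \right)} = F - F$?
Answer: $-3979500$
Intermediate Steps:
$p{\left(F \right)} = 0$
$B{\left(y,H \right)} = y + H y^{2}$ ($B{\left(y,H \right)} = y^{2} H + y = H y^{2} + y = y + H y^{2}$)
$n{\left(t,T \right)} = 5 + t \left(3 + 9 t\right)$ ($n{\left(t,T \right)} = 3 \left(1 + t 3\right) t + 5 = 3 \left(1 + 3 t\right) t + 5 = \left(3 + 9 t\right) t + 5 = t \left(3 + 9 t\right) + 5 = 5 + t \left(3 + 9 t\right)$)
$l{\left(q \right)} = 5 + 3 q \left(1 + 3 q\right)$
$\left(l{\left(21 \right)} + 1213\right) \left(-758\right) = \left(\left(5 + 3 \cdot 21 \left(1 + 3 \cdot 21\right)\right) + 1213\right) \left(-758\right) = \left(\left(5 + 3 \cdot 21 \left(1 + 63\right)\right) + 1213\right) \left(-758\right) = \left(\left(5 + 3 \cdot 21 \cdot 64\right) + 1213\right) \left(-758\right) = \left(\left(5 + 4032\right) + 1213\right) \left(-758\right) = \left(4037 + 1213\right) \left(-758\right) = 5250 \left(-758\right) = -3979500$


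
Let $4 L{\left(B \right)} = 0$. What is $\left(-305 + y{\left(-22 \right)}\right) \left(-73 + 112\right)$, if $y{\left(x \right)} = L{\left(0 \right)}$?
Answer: $-11895$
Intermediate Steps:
$L{\left(B \right)} = 0$ ($L{\left(B \right)} = \frac{1}{4} \cdot 0 = 0$)
$y{\left(x \right)} = 0$
$\left(-305 + y{\left(-22 \right)}\right) \left(-73 + 112\right) = \left(-305 + 0\right) \left(-73 + 112\right) = \left(-305\right) 39 = -11895$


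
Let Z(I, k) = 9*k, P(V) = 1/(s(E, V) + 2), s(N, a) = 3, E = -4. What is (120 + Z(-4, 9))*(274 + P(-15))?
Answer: 275571/5 ≈ 55114.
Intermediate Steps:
P(V) = 1/5 (P(V) = 1/(3 + 2) = 1/5)
(120 + Z(-4, 9))*(274 + P(-15)) = (120 + 9*9)*(274 + 1/5) = (120 + 81)*(1371/5) = 201*(1371/5) = 275571/5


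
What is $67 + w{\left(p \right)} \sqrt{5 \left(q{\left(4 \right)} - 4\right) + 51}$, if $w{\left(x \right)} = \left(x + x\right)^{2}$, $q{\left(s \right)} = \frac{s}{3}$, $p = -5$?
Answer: $67 + \frac{100 \sqrt{339}}{3} \approx 680.73$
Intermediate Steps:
$q{\left(s \right)} = \frac{s}{3}$ ($q{\left(s \right)} = s \frac{1}{3} = \frac{s}{3}$)
$w{\left(x \right)} = 4 x^{2}$ ($w{\left(x \right)} = \left(2 x\right)^{2} = 4 x^{2}$)
$67 + w{\left(p \right)} \sqrt{5 \left(q{\left(4 \right)} - 4\right) + 51} = 67 + 4 \left(-5\right)^{2} \sqrt{5 \left(\frac{1}{3} \cdot 4 - 4\right) + 51} = 67 + 4 \cdot 25 \sqrt{5 \left(\frac{4}{3} - 4\right) + 51} = 67 + 100 \sqrt{5 \left(- \frac{8}{3}\right) + 51} = 67 + 100 \sqrt{- \frac{40}{3} + 51} = 67 + 100 \sqrt{\frac{113}{3}} = 67 + 100 \frac{\sqrt{339}}{3} = 67 + \frac{100 \sqrt{339}}{3}$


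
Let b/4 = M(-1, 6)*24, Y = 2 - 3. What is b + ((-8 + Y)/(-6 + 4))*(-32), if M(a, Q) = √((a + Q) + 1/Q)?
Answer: -144 + 16*√186 ≈ 74.211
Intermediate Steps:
Y = -1
M(a, Q) = √(Q + a + 1/Q) (M(a, Q) = √((Q + a) + 1/Q) = √(Q + a + 1/Q))
b = 16*√186 (b = 4*(√(6 - 1 + 1/6)*24) = 4*(√(6 - 1 + ⅙)*24) = 4*(√(31/6)*24) = 4*((√186/6)*24) = 4*(4*√186) = 16*√186 ≈ 218.21)
b + ((-8 + Y)/(-6 + 4))*(-32) = 16*√186 + ((-8 - 1)/(-6 + 4))*(-32) = 16*√186 - 9/(-2)*(-32) = 16*√186 - 9*(-½)*(-32) = 16*√186 + (9/2)*(-32) = 16*√186 - 144 = -144 + 16*√186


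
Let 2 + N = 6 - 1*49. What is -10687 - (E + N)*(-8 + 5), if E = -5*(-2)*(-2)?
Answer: -10882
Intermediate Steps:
N = -45 (N = -2 + (6 - 1*49) = -2 + (6 - 49) = -2 - 43 = -45)
E = -20 (E = 10*(-2) = -20)
-10687 - (E + N)*(-8 + 5) = -10687 - (-20 - 45)*(-8 + 5) = -10687 - (-65)*(-3) = -10687 - 1*195 = -10687 - 195 = -10882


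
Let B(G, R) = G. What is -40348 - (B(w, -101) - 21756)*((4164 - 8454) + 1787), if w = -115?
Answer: -54783461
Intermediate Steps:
-40348 - (B(w, -101) - 21756)*((4164 - 8454) + 1787) = -40348 - (-115 - 21756)*((4164 - 8454) + 1787) = -40348 - (-21871)*(-4290 + 1787) = -40348 - (-21871)*(-2503) = -40348 - 1*54743113 = -40348 - 54743113 = -54783461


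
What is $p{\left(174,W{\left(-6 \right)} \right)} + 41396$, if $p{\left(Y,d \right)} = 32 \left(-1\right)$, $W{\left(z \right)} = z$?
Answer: $41364$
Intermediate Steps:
$p{\left(Y,d \right)} = -32$
$p{\left(174,W{\left(-6 \right)} \right)} + 41396 = -32 + 41396 = 41364$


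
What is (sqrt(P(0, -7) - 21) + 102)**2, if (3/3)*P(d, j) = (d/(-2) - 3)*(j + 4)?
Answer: 10392 + 408*I*sqrt(3) ≈ 10392.0 + 706.68*I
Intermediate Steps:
P(d, j) = (-3 - d/2)*(4 + j) (P(d, j) = (d/(-2) - 3)*(j + 4) = (d*(-1/2) - 3)*(4 + j) = (-d/2 - 3)*(4 + j) = (-3 - d/2)*(4 + j))
(sqrt(P(0, -7) - 21) + 102)**2 = (sqrt((-12 - 3*(-7) - 2*0 - 1/2*0*(-7)) - 21) + 102)**2 = (sqrt((-12 + 21 + 0 + 0) - 21) + 102)**2 = (sqrt(9 - 21) + 102)**2 = (sqrt(-12) + 102)**2 = (2*I*sqrt(3) + 102)**2 = (102 + 2*I*sqrt(3))**2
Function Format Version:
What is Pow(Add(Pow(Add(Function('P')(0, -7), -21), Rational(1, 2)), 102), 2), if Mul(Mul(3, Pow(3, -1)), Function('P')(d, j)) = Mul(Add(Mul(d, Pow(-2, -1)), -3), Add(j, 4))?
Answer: Add(10392, Mul(408, I, Pow(3, Rational(1, 2)))) ≈ Add(10392., Mul(706.68, I))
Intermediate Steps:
Function('P')(d, j) = Mul(Add(-3, Mul(Rational(-1, 2), d)), Add(4, j)) (Function('P')(d, j) = Mul(Add(Mul(d, Pow(-2, -1)), -3), Add(j, 4)) = Mul(Add(Mul(d, Rational(-1, 2)), -3), Add(4, j)) = Mul(Add(Mul(Rational(-1, 2), d), -3), Add(4, j)) = Mul(Add(-3, Mul(Rational(-1, 2), d)), Add(4, j)))
Pow(Add(Pow(Add(Function('P')(0, -7), -21), Rational(1, 2)), 102), 2) = Pow(Add(Pow(Add(Add(-12, Mul(-3, -7), Mul(-2, 0), Mul(Rational(-1, 2), 0, -7)), -21), Rational(1, 2)), 102), 2) = Pow(Add(Pow(Add(Add(-12, 21, 0, 0), -21), Rational(1, 2)), 102), 2) = Pow(Add(Pow(Add(9, -21), Rational(1, 2)), 102), 2) = Pow(Add(Pow(-12, Rational(1, 2)), 102), 2) = Pow(Add(Mul(2, I, Pow(3, Rational(1, 2))), 102), 2) = Pow(Add(102, Mul(2, I, Pow(3, Rational(1, 2)))), 2)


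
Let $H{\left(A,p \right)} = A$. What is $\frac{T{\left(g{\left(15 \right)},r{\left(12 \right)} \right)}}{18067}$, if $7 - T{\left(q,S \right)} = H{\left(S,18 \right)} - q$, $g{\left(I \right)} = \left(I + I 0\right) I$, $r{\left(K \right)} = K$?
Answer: $\frac{220}{18067} \approx 0.012177$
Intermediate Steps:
$g{\left(I \right)} = I^{2}$ ($g{\left(I \right)} = \left(I + 0\right) I = I I = I^{2}$)
$T{\left(q,S \right)} = 7 + q - S$ ($T{\left(q,S \right)} = 7 - \left(S - q\right) = 7 + q - S$)
$\frac{T{\left(g{\left(15 \right)},r{\left(12 \right)} \right)}}{18067} = \frac{7 + 15^{2} - 12}{18067} = \left(7 + 225 - 12\right) \frac{1}{18067} = 220 \cdot \frac{1}{18067} = \frac{220}{18067}$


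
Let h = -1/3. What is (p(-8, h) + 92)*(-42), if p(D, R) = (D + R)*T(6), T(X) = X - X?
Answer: -3864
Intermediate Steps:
T(X) = 0
h = -⅓ (h = -1*⅓ = -⅓ ≈ -0.33333)
p(D, R) = 0 (p(D, R) = (D + R)*0 = 0)
(p(-8, h) + 92)*(-42) = (0 + 92)*(-42) = 92*(-42) = -3864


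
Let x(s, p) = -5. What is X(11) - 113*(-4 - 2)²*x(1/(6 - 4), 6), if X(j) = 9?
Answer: 20349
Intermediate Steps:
X(11) - 113*(-4 - 2)²*x(1/(6 - 4), 6) = 9 - 113*(-4 - 2)²*(-5) = 9 - 113*(-6)²*(-5) = 9 - 4068*(-5) = 9 - 113*(-180) = 9 + 20340 = 20349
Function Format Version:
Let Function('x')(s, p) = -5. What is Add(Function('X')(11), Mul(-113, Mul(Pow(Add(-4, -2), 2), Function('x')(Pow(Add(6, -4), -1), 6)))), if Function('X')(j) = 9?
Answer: 20349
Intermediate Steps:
Add(Function('X')(11), Mul(-113, Mul(Pow(Add(-4, -2), 2), Function('x')(Pow(Add(6, -4), -1), 6)))) = Add(9, Mul(-113, Mul(Pow(Add(-4, -2), 2), -5))) = Add(9, Mul(-113, Mul(Pow(-6, 2), -5))) = Add(9, Mul(-113, Mul(36, -5))) = Add(9, Mul(-113, -180)) = Add(9, 20340) = 20349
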